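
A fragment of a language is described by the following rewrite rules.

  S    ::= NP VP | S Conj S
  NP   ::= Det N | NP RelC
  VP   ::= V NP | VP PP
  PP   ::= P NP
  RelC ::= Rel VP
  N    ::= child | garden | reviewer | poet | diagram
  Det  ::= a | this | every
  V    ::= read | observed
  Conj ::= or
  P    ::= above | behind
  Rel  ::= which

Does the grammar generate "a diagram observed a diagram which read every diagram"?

Grammatical

[S [NP [Det a] [N diagram]] [VP [V observed] [NP [NP [Det a] [N diagram]] [RelC [Rel which] [VP [V read] [NP [Det every] [N diagram]]]]]]]
Every word is introduced by a lexical rule and the phrasal rules combine the resulting categories into a single S.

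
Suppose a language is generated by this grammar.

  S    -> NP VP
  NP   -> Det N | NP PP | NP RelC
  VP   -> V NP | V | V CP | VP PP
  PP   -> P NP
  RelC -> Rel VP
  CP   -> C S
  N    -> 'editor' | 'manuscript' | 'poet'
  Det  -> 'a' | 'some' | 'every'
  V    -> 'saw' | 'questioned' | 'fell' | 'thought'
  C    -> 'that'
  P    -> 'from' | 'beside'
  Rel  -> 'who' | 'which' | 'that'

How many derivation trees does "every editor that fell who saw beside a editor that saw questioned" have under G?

4

Two of the 4 distinct bracketings:
[S [NP [NP [NP [NP [Det every] [N editor]] [RelC [Rel that] [VP [V fell]]]] [RelC [Rel who] [VP [V saw]]]] [PP [P beside] [NP [NP [Det a] [N editor]] [RelC [Rel that] [VP [V saw]]]]]] [VP [V questioned]]]
[S [NP [NP [NP [Det every] [N editor]] [RelC [Rel that] [VP [V fell]]]] [RelC [Rel who] [VP [VP [V saw]] [PP [P beside] [NP [NP [Det a] [N editor]] [RelC [Rel that] [VP [V saw]]]]]]]] [VP [V questioned]]]
The difference turns on whether NP → NP PP is used at the relevant span, versus an alternative expansion of NP.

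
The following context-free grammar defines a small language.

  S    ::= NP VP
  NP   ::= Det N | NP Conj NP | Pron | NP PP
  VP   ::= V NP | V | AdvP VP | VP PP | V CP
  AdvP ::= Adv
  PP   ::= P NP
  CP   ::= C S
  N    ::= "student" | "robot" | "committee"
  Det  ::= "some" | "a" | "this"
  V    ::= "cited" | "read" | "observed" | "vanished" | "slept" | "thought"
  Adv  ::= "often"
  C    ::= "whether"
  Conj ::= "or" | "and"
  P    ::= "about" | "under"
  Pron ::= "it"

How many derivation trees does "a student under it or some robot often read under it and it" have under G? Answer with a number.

4

Two of the 4 distinct bracketings:
[S [NP [NP [NP [Det a] [N student]] [PP [P under] [NP [Pron it]]]] [Conj or] [NP [Det some] [N robot]]] [VP [AdvP [Adv often]] [VP [VP [V read]] [PP [P under] [NP [NP [Pron it]] [Conj and] [NP [Pron it]]]]]]]
[S [NP [NP [NP [Det a] [N student]] [PP [P under] [NP [Pron it]]]] [Conj or] [NP [Det some] [N robot]]] [VP [VP [AdvP [Adv often]] [VP [V read]]] [PP [P under] [NP [NP [Pron it]] [Conj and] [NP [Pron it]]]]]]
The trees differ in how a recursive rule is bracketed over the same span.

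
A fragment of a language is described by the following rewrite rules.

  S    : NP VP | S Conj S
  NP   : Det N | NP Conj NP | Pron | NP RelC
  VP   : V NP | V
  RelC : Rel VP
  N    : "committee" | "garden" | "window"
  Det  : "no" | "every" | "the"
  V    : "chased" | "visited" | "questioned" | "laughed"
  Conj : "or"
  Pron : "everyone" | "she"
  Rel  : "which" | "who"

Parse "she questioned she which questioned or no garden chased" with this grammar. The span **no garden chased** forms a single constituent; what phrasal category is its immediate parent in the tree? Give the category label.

S
  S
    NP
      Pron: she
    VP
      V: questioned
      NP
        NP
          Pron: she
        RelC
          Rel: which
          VP
            V: questioned
  Conj: or
  S
    NP
      Det: no
      N: garden
    VP
      V: chased
The span 'no garden chased' is the S node built by S → NP VP.
Its mother is the S built by S → S Conj S.

S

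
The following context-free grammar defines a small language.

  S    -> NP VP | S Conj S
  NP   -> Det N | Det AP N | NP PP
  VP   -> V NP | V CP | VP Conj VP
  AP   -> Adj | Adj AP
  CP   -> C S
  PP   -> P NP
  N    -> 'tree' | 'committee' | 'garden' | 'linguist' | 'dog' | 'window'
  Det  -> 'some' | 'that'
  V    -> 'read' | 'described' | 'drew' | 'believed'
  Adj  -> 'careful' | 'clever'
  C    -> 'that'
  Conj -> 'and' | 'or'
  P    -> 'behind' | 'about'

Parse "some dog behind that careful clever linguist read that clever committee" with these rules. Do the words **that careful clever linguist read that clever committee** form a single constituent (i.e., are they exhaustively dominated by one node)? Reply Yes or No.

No

[S [NP [NP [Det some] [N dog]] [PP [P behind] [NP [Det that] [AP [Adj careful] [AP [Adj clever]]] [N linguist]]]] [VP [V read] [NP [Det that] [AP [Adj clever]] [N committee]]]]
The smallest constituent containing 'that careful clever linguist read that clever committee' is the S spanning 'some dog behind that careful clever linguist read that clever committee'; no single node in the tree dominates exactly the given words.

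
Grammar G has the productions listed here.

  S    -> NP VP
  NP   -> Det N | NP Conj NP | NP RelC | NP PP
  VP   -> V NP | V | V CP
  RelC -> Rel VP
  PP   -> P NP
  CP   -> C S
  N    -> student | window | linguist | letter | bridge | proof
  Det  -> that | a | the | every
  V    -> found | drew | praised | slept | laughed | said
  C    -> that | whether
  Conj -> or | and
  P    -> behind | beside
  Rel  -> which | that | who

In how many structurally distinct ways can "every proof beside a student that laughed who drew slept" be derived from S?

3

Two of the 3 distinct bracketings:
[S [NP [NP [NP [NP [Det every] [N proof]] [PP [P beside] [NP [Det a] [N student]]]] [RelC [Rel that] [VP [V laughed]]]] [RelC [Rel who] [VP [V drew]]]] [VP [V slept]]]
[S [NP [NP [NP [Det every] [N proof]] [PP [P beside] [NP [NP [Det a] [N student]] [RelC [Rel that] [VP [V laughed]]]]]] [RelC [Rel who] [VP [V drew]]]] [VP [V slept]]]
The trees differ in how a recursive rule is bracketed over the same span.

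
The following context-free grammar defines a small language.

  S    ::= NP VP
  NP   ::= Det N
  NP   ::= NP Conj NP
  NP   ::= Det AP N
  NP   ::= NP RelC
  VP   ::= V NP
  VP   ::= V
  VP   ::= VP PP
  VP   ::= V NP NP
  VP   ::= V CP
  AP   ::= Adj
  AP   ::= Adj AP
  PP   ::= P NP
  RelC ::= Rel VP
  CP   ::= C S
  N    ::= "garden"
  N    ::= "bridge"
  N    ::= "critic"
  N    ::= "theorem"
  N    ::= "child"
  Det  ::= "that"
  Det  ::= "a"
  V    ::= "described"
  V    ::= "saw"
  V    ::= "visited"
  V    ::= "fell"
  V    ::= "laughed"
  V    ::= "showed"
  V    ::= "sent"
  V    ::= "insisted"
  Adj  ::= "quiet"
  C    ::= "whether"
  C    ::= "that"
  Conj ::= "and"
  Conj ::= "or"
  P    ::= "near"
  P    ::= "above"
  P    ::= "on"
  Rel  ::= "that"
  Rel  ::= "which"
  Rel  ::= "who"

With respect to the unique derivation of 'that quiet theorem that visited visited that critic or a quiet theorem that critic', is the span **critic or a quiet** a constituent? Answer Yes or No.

[S [NP [NP [Det that] [AP [Adj quiet]] [N theorem]] [RelC [Rel that] [VP [V visited]]]] [VP [V visited] [NP [NP [Det that] [N critic]] [Conj or] [NP [Det a] [AP [Adj quiet]] [N theorem]]] [NP [Det that] [N critic]]]]
The smallest constituent containing 'critic or a quiet' is the NP spanning 'that critic or a quiet theorem'; no single node in the tree dominates exactly the given words.

No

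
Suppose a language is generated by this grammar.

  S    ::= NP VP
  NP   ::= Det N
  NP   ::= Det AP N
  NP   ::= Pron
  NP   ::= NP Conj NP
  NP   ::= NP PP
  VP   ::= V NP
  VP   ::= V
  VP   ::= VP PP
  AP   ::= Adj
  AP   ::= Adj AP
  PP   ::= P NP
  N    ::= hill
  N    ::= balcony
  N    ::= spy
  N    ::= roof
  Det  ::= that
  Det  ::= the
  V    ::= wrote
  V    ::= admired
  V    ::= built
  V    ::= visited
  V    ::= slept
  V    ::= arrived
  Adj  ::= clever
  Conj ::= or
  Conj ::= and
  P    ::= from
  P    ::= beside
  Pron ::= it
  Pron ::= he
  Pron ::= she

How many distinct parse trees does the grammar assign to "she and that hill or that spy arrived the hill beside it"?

Two of the 4 distinct bracketings:
[S [NP [NP [Pron she]] [Conj and] [NP [NP [Det that] [N hill]] [Conj or] [NP [Det that] [N spy]]]] [VP [V arrived] [NP [NP [Det the] [N hill]] [PP [P beside] [NP [Pron it]]]]]]
[S [NP [NP [Pron she]] [Conj and] [NP [NP [Det that] [N hill]] [Conj or] [NP [Det that] [N spy]]]] [VP [VP [V arrived] [NP [Det the] [N hill]]] [PP [P beside] [NP [Pron it]]]]]
The difference turns on whether NP → NP PP is used at the relevant span, versus an alternative expansion of NP.

4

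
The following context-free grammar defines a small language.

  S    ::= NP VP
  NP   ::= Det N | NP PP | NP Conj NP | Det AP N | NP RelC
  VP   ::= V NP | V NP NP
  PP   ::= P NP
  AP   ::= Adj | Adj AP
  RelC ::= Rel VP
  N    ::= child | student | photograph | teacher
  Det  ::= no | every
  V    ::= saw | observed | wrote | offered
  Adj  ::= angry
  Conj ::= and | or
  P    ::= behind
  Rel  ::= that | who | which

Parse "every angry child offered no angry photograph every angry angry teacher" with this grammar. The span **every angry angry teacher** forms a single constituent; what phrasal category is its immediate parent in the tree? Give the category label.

[S [NP [Det every] [AP [Adj angry]] [N child]] [VP [V offered] [NP [Det no] [AP [Adj angry]] [N photograph]] [NP [Det every] [AP [Adj angry] [AP [Adj angry]]] [N teacher]]]]
The span 'every angry angry teacher' is the NP node built by NP → Det AP N.
Its mother is the VP built by VP → V NP NP.

VP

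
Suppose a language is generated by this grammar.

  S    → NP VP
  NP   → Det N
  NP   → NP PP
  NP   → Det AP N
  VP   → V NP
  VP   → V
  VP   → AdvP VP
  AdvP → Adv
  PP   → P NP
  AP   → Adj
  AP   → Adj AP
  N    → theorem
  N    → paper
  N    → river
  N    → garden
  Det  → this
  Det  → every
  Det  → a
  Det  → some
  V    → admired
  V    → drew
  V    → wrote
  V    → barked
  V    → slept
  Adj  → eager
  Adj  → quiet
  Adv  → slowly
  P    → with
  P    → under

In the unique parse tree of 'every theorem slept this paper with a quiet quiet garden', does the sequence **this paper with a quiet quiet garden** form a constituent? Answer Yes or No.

Yes

[S [NP [Det every] [N theorem]] [VP [V slept] [NP [NP [Det this] [N paper]] [PP [P with] [NP [Det a] [AP [Adj quiet] [AP [Adj quiet]]] [N garden]]]]]]
The words 'this paper with a quiet quiet garden' are exhaustively dominated by a single NP node (built by NP → NP PP), so they form a constituent.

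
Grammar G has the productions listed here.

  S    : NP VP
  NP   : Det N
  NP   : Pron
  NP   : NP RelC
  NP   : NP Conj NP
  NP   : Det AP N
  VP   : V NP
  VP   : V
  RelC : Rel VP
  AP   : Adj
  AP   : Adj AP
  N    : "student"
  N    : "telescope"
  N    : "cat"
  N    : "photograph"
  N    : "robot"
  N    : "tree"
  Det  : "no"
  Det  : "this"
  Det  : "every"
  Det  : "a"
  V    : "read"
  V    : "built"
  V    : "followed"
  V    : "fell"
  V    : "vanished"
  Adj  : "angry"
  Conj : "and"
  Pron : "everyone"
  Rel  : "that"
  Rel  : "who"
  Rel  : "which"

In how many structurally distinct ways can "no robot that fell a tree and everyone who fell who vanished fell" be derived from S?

9

Two of the 9 distinct bracketings:
[S [NP [NP [Det no] [N robot]] [RelC [Rel that] [VP [V fell] [NP [NP [NP [NP [Det a] [N tree]] [Conj and] [NP [Pron everyone]]] [RelC [Rel who] [VP [V fell]]]] [RelC [Rel who] [VP [V vanished]]]]]]] [VP [V fell]]]
[S [NP [NP [Det no] [N robot]] [RelC [Rel that] [VP [V fell] [NP [NP [NP [Det a] [N tree]] [Conj and] [NP [NP [Pron everyone]] [RelC [Rel who] [VP [V fell]]]]] [RelC [Rel who] [VP [V vanished]]]]]]] [VP [V fell]]]
The trees differ in how a recursive rule is bracketed over the same span.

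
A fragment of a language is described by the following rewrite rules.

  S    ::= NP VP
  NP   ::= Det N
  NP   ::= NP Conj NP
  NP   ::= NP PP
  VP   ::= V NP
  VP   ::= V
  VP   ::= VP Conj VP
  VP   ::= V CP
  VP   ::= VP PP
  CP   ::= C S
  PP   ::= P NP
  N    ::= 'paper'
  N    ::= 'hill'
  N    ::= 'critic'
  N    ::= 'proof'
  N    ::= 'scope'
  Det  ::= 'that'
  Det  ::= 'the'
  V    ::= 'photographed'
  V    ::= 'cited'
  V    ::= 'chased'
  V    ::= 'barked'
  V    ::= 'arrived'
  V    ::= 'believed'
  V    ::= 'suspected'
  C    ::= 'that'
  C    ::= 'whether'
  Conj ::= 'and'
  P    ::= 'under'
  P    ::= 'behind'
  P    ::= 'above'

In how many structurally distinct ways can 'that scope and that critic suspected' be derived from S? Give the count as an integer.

[S [NP [NP [Det that] [N scope]] [Conj and] [NP [Det that] [N critic]]] [VP [V suspected]]]
No rule offers an alternative attachment or grouping for any span, so this is the only derivation.

1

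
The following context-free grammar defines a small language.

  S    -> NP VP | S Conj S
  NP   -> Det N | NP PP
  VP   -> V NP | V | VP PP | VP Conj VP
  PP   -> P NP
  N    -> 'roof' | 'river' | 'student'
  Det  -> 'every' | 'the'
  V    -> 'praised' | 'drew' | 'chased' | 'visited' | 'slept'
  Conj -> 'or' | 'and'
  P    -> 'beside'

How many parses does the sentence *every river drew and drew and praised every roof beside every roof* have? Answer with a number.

Two of the 7 distinct bracketings:
[S [NP [Det every] [N river]] [VP [VP [VP [V drew]] [Conj and] [VP [VP [V drew]] [Conj and] [VP [V praised] [NP [Det every] [N roof]]]]] [PP [P beside] [NP [Det every] [N roof]]]]]
[S [NP [Det every] [N river]] [VP [VP [VP [VP [V drew]] [Conj and] [VP [V drew]]] [Conj and] [VP [V praised] [NP [Det every] [N roof]]]] [PP [P beside] [NP [Det every] [N roof]]]]]
The trees differ in how a recursive rule is bracketed over the same span.

7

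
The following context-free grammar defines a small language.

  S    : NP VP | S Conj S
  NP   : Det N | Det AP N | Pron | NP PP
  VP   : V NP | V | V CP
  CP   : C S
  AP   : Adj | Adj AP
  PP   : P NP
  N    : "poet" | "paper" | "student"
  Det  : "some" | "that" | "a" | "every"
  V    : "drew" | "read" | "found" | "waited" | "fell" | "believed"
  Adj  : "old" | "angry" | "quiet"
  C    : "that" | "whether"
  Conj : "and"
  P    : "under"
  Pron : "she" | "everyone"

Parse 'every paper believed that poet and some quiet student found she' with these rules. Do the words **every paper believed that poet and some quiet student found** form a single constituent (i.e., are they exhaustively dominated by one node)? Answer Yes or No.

[S [S [NP [Det every] [N paper]] [VP [V believed] [NP [Det that] [N poet]]]] [Conj and] [S [NP [Det some] [AP [Adj quiet]] [N student]] [VP [V found] [NP [Pron she]]]]]
The smallest constituent containing 'every paper believed that poet and some quiet student found' is the S spanning 'every paper believed that poet and some quiet student found she'; no single node in the tree dominates exactly the given words.

No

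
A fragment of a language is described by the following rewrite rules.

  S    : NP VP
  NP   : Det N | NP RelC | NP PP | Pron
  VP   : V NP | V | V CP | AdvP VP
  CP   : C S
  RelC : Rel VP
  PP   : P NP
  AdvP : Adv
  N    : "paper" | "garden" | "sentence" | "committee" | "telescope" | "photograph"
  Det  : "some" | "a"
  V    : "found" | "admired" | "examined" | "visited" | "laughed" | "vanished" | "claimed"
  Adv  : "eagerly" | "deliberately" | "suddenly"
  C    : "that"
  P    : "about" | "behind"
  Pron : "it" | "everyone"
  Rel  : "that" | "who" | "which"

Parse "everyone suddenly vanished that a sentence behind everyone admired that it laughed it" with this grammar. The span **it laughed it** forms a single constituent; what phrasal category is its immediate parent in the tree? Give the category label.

CP

[S [NP [Pron everyone]] [VP [AdvP [Adv suddenly]] [VP [V vanished] [CP [C that] [S [NP [NP [Det a] [N sentence]] [PP [P behind] [NP [Pron everyone]]]] [VP [V admired] [CP [C that] [S [NP [Pron it]] [VP [V laughed] [NP [Pron it]]]]]]]]]]]
The span 'it laughed it' is the S node built by S → NP VP.
Its mother is the CP built by CP → C S.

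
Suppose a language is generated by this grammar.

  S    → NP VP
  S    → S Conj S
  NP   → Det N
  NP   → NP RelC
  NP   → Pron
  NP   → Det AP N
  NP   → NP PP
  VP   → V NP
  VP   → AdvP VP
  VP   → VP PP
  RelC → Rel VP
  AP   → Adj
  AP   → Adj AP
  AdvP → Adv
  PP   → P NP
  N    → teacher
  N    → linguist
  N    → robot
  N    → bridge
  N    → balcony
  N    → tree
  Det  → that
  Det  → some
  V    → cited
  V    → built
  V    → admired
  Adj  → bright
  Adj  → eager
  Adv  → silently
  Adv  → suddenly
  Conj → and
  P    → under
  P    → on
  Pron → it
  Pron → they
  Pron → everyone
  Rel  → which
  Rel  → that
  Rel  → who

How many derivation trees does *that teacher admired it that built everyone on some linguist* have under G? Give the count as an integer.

4

Two of the 4 distinct bracketings:
[S [NP [Det that] [N teacher]] [VP [V admired] [NP [NP [Pron it]] [RelC [Rel that] [VP [V built] [NP [NP [Pron everyone]] [PP [P on] [NP [Det some] [N linguist]]]]]]]]]
[S [NP [Det that] [N teacher]] [VP [V admired] [NP [NP [Pron it]] [RelC [Rel that] [VP [VP [V built] [NP [Pron everyone]]] [PP [P on] [NP [Det some] [N linguist]]]]]]]]
The difference turns on whether NP → NP PP is used at the relevant span, versus an alternative expansion of NP.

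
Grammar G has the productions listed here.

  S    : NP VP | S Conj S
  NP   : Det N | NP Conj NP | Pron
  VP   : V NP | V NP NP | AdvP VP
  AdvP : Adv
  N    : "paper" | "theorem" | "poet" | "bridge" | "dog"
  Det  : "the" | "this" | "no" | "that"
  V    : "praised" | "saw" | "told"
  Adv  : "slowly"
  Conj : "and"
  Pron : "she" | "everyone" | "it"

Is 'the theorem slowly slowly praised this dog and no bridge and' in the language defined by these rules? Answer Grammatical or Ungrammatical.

For S → NP VP, the only prefix that parses as NP is 'the theorem', but the remainder 'slowly slowly praised this dog and no bridge and' is not a VP under these rules. The alternative S rule S → S Conj S likewise has no satisfying split.

Ungrammatical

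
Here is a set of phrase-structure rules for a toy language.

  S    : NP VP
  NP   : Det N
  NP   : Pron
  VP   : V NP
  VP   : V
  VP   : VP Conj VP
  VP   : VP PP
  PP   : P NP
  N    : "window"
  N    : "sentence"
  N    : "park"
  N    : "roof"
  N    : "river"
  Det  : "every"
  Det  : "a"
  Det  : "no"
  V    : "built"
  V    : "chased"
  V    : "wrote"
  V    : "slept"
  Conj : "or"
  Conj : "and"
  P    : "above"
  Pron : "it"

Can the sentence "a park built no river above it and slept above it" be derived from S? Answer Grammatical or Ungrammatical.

[S [NP [Det a] [N park]] [VP [VP [VP [V built] [NP [Det no] [N river]]] [PP [P above] [NP [Pron it]]]] [Conj and] [VP [VP [V slept]] [PP [P above] [NP [Pron it]]]]]]
The bracketing above is licensed at every node by one of the given productions, with S at the root.

Grammatical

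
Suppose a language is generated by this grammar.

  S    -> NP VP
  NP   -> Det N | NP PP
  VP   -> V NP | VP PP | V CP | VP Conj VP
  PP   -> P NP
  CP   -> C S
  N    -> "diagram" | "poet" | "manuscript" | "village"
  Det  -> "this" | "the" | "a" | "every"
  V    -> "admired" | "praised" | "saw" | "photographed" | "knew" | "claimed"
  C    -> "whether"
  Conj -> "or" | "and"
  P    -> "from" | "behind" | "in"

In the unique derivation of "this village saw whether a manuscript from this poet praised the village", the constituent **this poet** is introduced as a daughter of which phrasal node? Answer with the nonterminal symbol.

[S [NP [Det this] [N village]] [VP [V saw] [CP [C whether] [S [NP [NP [Det a] [N manuscript]] [PP [P from] [NP [Det this] [N poet]]]] [VP [V praised] [NP [Det the] [N village]]]]]]]
The span 'this poet' is the NP node built by NP → Det N.
Its mother is the PP built by PP → P NP.

PP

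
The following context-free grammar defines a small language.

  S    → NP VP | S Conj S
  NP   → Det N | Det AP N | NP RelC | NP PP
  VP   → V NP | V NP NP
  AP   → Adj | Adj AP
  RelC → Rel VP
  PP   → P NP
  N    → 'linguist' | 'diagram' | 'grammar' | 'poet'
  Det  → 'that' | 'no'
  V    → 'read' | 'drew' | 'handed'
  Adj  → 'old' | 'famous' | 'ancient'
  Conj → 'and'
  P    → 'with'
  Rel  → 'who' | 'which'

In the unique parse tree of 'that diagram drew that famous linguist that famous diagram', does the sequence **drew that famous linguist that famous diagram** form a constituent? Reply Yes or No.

[S [NP [Det that] [N diagram]] [VP [V drew] [NP [Det that] [AP [Adj famous]] [N linguist]] [NP [Det that] [AP [Adj famous]] [N diagram]]]]
The words 'drew that famous linguist that famous diagram' are exhaustively dominated by a single VP node (built by VP → V NP NP), so they form a constituent.

Yes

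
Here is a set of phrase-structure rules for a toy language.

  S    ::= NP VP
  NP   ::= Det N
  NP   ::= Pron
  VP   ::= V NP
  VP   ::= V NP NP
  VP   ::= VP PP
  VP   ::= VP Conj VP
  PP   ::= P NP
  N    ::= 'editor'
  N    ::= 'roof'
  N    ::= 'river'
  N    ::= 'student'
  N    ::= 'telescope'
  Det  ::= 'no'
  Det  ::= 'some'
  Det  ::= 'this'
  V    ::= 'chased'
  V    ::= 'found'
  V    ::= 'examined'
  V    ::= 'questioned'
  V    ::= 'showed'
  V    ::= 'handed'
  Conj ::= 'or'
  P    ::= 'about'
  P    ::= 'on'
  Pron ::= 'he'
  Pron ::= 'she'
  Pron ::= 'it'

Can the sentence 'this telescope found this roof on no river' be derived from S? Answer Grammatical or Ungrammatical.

[S [NP [Det this] [N telescope]] [VP [VP [V found] [NP [Det this] [N roof]]] [PP [P on] [NP [Det no] [N river]]]]]
Each bracket corresponds to one application of a listed rule, so the string is derivable from S.

Grammatical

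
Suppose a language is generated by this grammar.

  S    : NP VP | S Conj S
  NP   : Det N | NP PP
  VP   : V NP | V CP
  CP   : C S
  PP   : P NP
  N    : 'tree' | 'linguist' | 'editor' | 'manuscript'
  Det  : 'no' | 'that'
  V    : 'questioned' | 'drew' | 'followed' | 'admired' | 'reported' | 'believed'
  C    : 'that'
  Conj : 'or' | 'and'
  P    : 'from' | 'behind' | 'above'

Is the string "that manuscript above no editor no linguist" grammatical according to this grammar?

Ungrammatical

An N word can never sit immediately before a Det word in any string this grammar generates, so the substring 'editor no' rules out a derivation.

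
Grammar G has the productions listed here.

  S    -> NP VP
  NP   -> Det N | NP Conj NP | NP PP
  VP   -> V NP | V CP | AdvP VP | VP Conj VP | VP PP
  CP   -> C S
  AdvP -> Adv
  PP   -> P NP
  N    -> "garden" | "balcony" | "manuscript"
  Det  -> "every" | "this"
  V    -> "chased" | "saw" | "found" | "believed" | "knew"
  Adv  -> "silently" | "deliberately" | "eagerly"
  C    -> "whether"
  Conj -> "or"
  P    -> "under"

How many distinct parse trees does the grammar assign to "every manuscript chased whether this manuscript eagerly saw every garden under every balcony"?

Two of the 4 distinct bracketings:
[S [NP [Det every] [N manuscript]] [VP [V chased] [CP [C whether] [S [NP [Det this] [N manuscript]] [VP [AdvP [Adv eagerly]] [VP [V saw] [NP [NP [Det every] [N garden]] [PP [P under] [NP [Det every] [N balcony]]]]]]]]]]
[S [NP [Det every] [N manuscript]] [VP [V chased] [CP [C whether] [S [NP [Det this] [N manuscript]] [VP [AdvP [Adv eagerly]] [VP [VP [V saw] [NP [Det every] [N garden]]] [PP [P under] [NP [Det every] [N balcony]]]]]]]]]
The difference turns on whether NP → NP PP is used at the relevant span, versus an alternative expansion of NP.

4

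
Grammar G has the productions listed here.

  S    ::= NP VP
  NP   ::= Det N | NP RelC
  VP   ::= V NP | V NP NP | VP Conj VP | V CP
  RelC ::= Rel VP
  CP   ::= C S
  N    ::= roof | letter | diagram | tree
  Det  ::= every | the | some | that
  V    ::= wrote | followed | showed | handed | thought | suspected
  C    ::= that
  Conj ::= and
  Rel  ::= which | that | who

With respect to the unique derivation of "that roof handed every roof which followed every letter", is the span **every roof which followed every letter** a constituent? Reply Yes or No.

[S [NP [Det that] [N roof]] [VP [V handed] [NP [NP [Det every] [N roof]] [RelC [Rel which] [VP [V followed] [NP [Det every] [N letter]]]]]]]
The words 'every roof which followed every letter' are exhaustively dominated by a single NP node (built by NP → NP RelC), so they form a constituent.

Yes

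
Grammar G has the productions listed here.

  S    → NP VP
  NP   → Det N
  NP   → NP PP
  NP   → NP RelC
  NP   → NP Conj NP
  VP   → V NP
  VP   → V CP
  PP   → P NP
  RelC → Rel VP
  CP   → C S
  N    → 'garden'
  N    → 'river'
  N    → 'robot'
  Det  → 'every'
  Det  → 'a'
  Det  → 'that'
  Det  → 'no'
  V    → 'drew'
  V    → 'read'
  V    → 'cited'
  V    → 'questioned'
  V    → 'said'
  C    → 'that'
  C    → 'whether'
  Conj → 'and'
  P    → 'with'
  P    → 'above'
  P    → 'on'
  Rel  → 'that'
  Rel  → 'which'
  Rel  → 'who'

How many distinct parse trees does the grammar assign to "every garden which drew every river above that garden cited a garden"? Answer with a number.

2

The two bracketings:
[S [NP [NP [NP [Det every] [N garden]] [RelC [Rel which] [VP [V drew] [NP [Det every] [N river]]]]] [PP [P above] [NP [Det that] [N garden]]]] [VP [V cited] [NP [Det a] [N garden]]]]
[S [NP [NP [Det every] [N garden]] [RelC [Rel which] [VP [V drew] [NP [NP [Det every] [N river]] [PP [P above] [NP [Det that] [N garden]]]]]]] [VP [V cited] [NP [Det a] [N garden]]]]
The trees differ in how a recursive rule is bracketed over the same span.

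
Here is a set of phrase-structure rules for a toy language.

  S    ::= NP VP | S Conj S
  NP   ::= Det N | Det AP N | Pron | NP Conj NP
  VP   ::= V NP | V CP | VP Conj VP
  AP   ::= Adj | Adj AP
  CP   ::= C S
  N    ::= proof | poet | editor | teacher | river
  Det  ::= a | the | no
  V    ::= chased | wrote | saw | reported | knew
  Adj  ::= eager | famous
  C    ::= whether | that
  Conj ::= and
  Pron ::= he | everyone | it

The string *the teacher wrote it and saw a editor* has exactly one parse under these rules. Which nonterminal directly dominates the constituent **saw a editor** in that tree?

[S [NP [Det the] [N teacher]] [VP [VP [V wrote] [NP [Pron it]]] [Conj and] [VP [V saw] [NP [Det a] [N editor]]]]]
The span 'saw a editor' is the VP node built by VP → V NP.
Its mother is the VP built by VP → VP Conj VP.

VP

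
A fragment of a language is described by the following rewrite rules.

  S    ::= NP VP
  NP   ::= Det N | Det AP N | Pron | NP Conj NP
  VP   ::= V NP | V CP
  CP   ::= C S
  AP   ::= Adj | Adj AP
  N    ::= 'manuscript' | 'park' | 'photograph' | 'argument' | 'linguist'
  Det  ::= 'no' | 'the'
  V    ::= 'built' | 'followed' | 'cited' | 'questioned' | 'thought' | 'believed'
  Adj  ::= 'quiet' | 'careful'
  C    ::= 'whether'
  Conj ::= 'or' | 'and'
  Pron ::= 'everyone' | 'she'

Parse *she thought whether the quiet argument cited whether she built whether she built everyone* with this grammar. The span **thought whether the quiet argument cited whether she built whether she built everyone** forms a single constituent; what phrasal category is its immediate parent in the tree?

[S [NP [Pron she]] [VP [V thought] [CP [C whether] [S [NP [Det the] [AP [Adj quiet]] [N argument]] [VP [V cited] [CP [C whether] [S [NP [Pron she]] [VP [V built] [CP [C whether] [S [NP [Pron she]] [VP [V built] [NP [Pron everyone]]]]]]]]]]]]]
The span 'thought whether the quiet argument cited whether she built whether she built everyone' is the VP node built by VP → V CP.
Its mother is the S built by S → NP VP.

S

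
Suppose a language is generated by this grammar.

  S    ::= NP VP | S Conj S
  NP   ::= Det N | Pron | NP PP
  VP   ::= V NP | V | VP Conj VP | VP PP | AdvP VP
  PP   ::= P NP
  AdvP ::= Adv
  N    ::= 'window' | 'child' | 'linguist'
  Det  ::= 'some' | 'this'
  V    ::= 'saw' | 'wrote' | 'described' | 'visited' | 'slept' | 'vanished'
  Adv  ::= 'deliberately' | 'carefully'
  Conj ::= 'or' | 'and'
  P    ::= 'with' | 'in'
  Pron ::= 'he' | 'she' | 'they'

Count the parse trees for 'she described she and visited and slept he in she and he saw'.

7

Two of the 7 distinct bracketings:
[S [S [NP [Pron she]] [VP [VP [V described] [NP [Pron she]]] [Conj and] [VP [VP [V visited]] [Conj and] [VP [V slept] [NP [NP [Pron he]] [PP [P in] [NP [Pron she]]]]]]]] [Conj and] [S [NP [Pron he]] [VP [V saw]]]]
[S [S [NP [Pron she]] [VP [VP [V described] [NP [Pron she]]] [Conj and] [VP [VP [V visited]] [Conj and] [VP [VP [V slept] [NP [Pron he]]] [PP [P in] [NP [Pron she]]]]]]] [Conj and] [S [NP [Pron he]] [VP [V saw]]]]
The difference turns on whether NP → NP PP is used at the relevant span, versus an alternative expansion of NP.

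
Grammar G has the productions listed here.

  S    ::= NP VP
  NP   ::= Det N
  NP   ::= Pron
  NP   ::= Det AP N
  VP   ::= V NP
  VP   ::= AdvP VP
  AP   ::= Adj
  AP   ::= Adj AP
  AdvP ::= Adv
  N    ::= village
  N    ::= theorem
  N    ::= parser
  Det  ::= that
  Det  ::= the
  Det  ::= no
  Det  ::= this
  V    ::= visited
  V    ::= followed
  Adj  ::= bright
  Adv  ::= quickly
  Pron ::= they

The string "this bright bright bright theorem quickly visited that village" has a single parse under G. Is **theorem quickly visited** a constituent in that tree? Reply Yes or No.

[S [NP [Det this] [AP [Adj bright] [AP [Adj bright] [AP [Adj bright]]]] [N theorem]] [VP [AdvP [Adv quickly]] [VP [V visited] [NP [Det that] [N village]]]]]
The smallest constituent containing 'theorem quickly visited' is the S spanning 'this bright bright bright theorem quickly visited that village'; no single node in the tree dominates exactly the given words.

No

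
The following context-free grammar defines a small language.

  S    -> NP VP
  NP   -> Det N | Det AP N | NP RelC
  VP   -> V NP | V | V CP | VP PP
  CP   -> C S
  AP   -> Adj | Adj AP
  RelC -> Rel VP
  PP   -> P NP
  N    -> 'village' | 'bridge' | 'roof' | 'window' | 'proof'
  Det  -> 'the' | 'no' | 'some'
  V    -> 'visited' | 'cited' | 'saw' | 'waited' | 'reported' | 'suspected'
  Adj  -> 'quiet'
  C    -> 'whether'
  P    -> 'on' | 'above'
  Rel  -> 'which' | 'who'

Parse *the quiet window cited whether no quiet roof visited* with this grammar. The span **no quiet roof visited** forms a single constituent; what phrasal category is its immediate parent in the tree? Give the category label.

S
  NP
    Det: the
    AP
      Adj: quiet
    N: window
  VP
    V: cited
    CP
      C: whether
      S
        NP
          Det: no
          AP
            Adj: quiet
          N: roof
        VP
          V: visited
The span 'no quiet roof visited' is the S node built by S → NP VP.
Its mother is the CP built by CP → C S.

CP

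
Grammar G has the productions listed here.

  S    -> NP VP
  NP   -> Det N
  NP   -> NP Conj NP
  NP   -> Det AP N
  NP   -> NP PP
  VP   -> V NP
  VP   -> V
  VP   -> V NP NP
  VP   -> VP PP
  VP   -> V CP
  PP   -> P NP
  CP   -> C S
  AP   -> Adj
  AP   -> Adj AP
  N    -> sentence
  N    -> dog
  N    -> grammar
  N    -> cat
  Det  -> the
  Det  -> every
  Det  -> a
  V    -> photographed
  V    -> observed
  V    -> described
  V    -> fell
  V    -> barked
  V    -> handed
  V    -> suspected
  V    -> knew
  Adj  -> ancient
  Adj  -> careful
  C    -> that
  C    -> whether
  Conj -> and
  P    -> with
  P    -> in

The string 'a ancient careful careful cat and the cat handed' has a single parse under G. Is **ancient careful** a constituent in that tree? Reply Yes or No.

No

[S [NP [NP [Det a] [AP [Adj ancient] [AP [Adj careful] [AP [Adj careful]]]] [N cat]] [Conj and] [NP [Det the] [N cat]]] [VP [V handed]]]
The smallest constituent containing 'ancient careful' is the AP spanning 'ancient careful careful'; no single node in the tree dominates exactly the given words.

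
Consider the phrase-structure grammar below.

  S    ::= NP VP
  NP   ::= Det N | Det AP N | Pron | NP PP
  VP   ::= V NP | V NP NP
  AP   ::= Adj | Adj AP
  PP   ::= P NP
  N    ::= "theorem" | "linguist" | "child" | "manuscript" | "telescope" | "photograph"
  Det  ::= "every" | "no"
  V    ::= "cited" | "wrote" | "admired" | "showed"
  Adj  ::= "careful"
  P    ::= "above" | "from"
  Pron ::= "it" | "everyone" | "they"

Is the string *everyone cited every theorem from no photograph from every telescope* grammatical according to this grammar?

Grammatical

[S [NP [Pron everyone]] [VP [V cited] [NP [NP [Det every] [N theorem]] [PP [P from] [NP [NP [Det no] [N photograph]] [PP [P from] [NP [Det every] [N telescope]]]]]]]]
Every word is introduced by a lexical rule and the phrasal rules combine the resulting categories into a single S.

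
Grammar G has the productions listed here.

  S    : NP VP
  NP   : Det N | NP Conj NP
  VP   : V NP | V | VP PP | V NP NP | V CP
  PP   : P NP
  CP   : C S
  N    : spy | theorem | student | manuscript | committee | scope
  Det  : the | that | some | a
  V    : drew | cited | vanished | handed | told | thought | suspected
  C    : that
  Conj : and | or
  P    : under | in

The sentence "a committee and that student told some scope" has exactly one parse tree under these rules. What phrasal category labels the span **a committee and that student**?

NP

S
  NP
    NP
      Det: a
      N: committee
    Conj: and
    NP
      Det: that
      N: student
  VP
    V: told
    NP
      Det: some
      N: scope
The span 'a committee and that student' is the NP node built by NP → NP Conj NP.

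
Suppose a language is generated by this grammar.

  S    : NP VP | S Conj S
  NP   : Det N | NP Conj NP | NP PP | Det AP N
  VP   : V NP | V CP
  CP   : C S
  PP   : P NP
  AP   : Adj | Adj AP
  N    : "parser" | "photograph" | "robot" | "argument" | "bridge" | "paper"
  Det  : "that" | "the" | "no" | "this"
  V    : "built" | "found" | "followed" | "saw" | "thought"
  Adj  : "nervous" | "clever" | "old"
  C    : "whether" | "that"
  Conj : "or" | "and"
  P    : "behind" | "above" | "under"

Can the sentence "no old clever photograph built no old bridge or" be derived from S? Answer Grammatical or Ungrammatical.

For S → NP VP, the only prefix that parses as NP is 'no old clever photograph', but the remainder 'built no old bridge or' is not a VP under these rules. The alternative S rule S → S Conj S likewise has no satisfying split.

Ungrammatical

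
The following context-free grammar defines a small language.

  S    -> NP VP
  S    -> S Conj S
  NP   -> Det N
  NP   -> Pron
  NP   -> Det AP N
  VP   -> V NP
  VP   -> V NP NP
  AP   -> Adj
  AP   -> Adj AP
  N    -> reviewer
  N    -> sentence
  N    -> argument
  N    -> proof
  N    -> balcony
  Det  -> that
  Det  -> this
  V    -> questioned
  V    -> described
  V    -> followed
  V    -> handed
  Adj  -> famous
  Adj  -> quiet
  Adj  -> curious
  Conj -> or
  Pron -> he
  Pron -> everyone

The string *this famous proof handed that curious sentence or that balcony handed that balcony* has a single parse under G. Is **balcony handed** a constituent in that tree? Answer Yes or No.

No

[S [S [NP [Det this] [AP [Adj famous]] [N proof]] [VP [V handed] [NP [Det that] [AP [Adj curious]] [N sentence]]]] [Conj or] [S [NP [Det that] [N balcony]] [VP [V handed] [NP [Det that] [N balcony]]]]]
The smallest constituent containing 'balcony handed' is the S spanning 'that balcony handed that balcony'; no single node in the tree dominates exactly the given words.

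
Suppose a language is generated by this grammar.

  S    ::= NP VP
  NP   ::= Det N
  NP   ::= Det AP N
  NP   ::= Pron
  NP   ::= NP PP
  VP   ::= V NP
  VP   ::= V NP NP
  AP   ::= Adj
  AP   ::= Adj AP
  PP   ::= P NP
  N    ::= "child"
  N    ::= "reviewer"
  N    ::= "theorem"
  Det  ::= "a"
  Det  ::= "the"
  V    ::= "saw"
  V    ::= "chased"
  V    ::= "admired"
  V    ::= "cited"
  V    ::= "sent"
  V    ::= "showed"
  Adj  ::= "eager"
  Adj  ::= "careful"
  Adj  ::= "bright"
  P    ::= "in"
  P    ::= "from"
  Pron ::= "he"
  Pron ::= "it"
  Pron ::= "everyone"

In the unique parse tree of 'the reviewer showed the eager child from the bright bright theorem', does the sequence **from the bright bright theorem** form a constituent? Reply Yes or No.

[S [NP [Det the] [N reviewer]] [VP [V showed] [NP [NP [Det the] [AP [Adj eager]] [N child]] [PP [P from] [NP [Det the] [AP [Adj bright] [AP [Adj bright]]] [N theorem]]]]]]
The words 'from the bright bright theorem' are exhaustively dominated by a single PP node (built by PP → P NP), so they form a constituent.

Yes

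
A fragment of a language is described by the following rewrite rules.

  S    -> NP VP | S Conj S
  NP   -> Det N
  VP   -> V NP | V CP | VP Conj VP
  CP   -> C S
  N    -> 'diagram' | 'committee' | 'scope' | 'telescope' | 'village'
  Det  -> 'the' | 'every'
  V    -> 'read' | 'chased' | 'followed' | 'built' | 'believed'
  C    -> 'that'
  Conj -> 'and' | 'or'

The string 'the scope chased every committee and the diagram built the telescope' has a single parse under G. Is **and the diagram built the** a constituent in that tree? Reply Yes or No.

[S [S [NP [Det the] [N scope]] [VP [V chased] [NP [Det every] [N committee]]]] [Conj and] [S [NP [Det the] [N diagram]] [VP [V built] [NP [Det the] [N telescope]]]]]
The smallest constituent containing 'and the diagram built the' is the S spanning 'the scope chased every committee and the diagram built the telescope'; no single node in the tree dominates exactly the given words.

No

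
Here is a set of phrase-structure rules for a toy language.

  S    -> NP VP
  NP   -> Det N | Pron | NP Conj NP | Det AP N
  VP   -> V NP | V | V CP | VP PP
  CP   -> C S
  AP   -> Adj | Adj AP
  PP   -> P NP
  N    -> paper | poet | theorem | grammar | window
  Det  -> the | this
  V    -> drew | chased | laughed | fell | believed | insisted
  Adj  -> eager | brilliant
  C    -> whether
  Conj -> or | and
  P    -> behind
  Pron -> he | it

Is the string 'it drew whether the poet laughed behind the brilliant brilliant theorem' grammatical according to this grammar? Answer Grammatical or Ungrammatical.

Grammatical

S
  NP
    Pron: it
  VP
    V: drew
    CP
      C: whether
      S
        NP
          Det: the
          N: poet
        VP
          VP
            V: laughed
          PP
            P: behind
            NP
              Det: the
              AP
                Adj: brilliant
                AP
                  Adj: brilliant
              N: theorem
The bracketing above is licensed at every node by one of the given productions, with S at the root.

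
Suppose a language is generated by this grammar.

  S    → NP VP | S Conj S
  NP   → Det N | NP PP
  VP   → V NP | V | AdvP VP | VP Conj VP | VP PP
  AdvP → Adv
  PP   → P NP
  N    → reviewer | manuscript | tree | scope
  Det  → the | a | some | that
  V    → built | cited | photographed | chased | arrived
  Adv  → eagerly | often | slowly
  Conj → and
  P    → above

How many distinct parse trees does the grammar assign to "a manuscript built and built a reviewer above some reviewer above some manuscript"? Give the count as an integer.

Two of the 9 distinct bracketings:
[S [NP [Det a] [N manuscript]] [VP [VP [V built]] [Conj and] [VP [V built] [NP [NP [Det a] [N reviewer]] [PP [P above] [NP [NP [Det some] [N reviewer]] [PP [P above] [NP [Det some] [N manuscript]]]]]]]]]
[S [NP [Det a] [N manuscript]] [VP [VP [V built]] [Conj and] [VP [V built] [NP [NP [NP [Det a] [N reviewer]] [PP [P above] [NP [Det some] [N reviewer]]]] [PP [P above] [NP [Det some] [N manuscript]]]]]]]
The trees differ in how a recursive rule is bracketed over the same span.

9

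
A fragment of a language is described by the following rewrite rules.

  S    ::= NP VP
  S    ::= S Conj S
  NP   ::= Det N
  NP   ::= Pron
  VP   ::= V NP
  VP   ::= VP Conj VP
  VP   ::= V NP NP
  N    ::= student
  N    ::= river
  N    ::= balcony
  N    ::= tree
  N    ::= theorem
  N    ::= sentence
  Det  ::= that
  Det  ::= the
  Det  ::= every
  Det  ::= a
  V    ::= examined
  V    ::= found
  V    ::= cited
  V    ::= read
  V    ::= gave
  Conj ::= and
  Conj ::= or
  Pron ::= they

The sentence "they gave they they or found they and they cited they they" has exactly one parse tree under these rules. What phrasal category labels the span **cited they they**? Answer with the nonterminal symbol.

S
  S
    NP
      Pron: they
    VP
      VP
        V: gave
        NP
          Pron: they
        NP
          Pron: they
      Conj: or
      VP
        V: found
        NP
          Pron: they
  Conj: and
  S
    NP
      Pron: they
    VP
      V: cited
      NP
        Pron: they
      NP
        Pron: they
The span 'cited they they' is the VP node built by VP → V NP NP.

VP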